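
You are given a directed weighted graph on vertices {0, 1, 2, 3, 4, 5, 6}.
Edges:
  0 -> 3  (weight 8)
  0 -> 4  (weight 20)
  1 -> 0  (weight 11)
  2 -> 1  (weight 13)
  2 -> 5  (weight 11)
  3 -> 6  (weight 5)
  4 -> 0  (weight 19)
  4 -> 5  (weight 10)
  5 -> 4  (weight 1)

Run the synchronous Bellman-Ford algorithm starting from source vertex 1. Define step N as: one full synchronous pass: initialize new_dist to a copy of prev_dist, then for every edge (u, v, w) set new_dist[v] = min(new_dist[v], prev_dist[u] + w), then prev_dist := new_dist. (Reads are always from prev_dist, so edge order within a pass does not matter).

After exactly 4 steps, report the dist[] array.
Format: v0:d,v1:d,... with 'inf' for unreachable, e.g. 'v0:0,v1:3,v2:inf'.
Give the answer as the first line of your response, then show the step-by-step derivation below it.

v0:11,v1:0,v2:inf,v3:19,v4:31,v5:41,v6:24

step 1: dist = v0:11,v1:0,v2:inf,v3:inf,v4:inf,v5:inf,v6:inf
step 2: dist = v0:11,v1:0,v2:inf,v3:19,v4:31,v5:inf,v6:inf
step 3: dist = v0:11,v1:0,v2:inf,v3:19,v4:31,v5:41,v6:24
step 4: dist = v0:11,v1:0,v2:inf,v3:19,v4:31,v5:41,v6:24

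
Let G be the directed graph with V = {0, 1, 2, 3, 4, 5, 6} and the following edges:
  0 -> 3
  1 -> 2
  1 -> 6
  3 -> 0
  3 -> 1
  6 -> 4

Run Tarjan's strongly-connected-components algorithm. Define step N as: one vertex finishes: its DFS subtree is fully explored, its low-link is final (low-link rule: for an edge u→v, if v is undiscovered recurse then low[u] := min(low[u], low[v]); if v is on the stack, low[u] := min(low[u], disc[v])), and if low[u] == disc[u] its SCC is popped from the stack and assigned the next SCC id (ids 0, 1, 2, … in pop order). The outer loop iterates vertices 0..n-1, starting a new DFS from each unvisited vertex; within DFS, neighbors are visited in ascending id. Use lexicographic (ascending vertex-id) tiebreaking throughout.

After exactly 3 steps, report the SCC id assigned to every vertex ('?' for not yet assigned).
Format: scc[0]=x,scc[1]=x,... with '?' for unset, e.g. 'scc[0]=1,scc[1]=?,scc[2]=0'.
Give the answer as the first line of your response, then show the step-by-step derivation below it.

scc[0]=?,scc[1]=?,scc[2]=0,scc[3]=?,scc[4]=1,scc[5]=?,scc[6]=2

step 1: low=(low[0]=0,low[1]=2,low[2]=3,low[3]=0,low[4]=?,low[5]=?,low[6]=?); scc=(scc[0]=?,scc[1]=?,scc[2]=0,scc[3]=?,scc[4]=?,scc[5]=?,scc[6]=?)
step 2: low=(low[0]=0,low[1]=2,low[2]=3,low[3]=0,low[4]=5,low[5]=?,low[6]=4); scc=(scc[0]=?,scc[1]=?,scc[2]=0,scc[3]=?,scc[4]=1,scc[5]=?,scc[6]=?)
step 3: low=(low[0]=0,low[1]=2,low[2]=3,low[3]=0,low[4]=5,low[5]=?,low[6]=4); scc=(scc[0]=?,scc[1]=?,scc[2]=0,scc[3]=?,scc[4]=1,scc[5]=?,scc[6]=2)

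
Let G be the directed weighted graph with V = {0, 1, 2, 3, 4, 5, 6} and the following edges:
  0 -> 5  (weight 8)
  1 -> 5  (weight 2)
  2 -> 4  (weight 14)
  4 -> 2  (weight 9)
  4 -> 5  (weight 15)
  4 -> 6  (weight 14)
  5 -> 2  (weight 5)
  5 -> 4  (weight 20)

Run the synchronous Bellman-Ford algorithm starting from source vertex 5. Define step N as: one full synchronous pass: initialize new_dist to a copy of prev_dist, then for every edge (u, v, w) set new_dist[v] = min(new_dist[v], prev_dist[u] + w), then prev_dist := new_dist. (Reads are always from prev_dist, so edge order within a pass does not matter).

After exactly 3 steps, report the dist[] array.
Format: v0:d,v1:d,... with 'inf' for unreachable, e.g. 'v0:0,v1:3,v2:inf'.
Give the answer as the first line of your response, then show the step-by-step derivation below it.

v0:inf,v1:inf,v2:5,v3:inf,v4:19,v5:0,v6:33

step 1: dist = v0:inf,v1:inf,v2:5,v3:inf,v4:20,v5:0,v6:inf
step 2: dist = v0:inf,v1:inf,v2:5,v3:inf,v4:19,v5:0,v6:34
step 3: dist = v0:inf,v1:inf,v2:5,v3:inf,v4:19,v5:0,v6:33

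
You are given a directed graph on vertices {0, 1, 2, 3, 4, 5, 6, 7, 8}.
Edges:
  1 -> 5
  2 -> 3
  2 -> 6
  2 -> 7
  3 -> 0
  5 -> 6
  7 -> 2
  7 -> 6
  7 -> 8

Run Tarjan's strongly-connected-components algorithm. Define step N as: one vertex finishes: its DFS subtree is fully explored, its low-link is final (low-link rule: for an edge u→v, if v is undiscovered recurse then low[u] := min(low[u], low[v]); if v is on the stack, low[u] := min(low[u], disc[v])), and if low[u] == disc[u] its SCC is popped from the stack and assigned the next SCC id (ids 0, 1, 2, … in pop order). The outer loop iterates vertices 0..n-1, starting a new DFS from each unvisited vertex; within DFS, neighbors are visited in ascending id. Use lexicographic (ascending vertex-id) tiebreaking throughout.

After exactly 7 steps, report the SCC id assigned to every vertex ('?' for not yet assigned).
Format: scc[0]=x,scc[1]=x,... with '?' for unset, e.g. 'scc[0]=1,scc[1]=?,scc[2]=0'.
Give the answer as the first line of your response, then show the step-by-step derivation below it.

scc[0]=0,scc[1]=3,scc[2]=?,scc[3]=4,scc[4]=?,scc[5]=2,scc[6]=1,scc[7]=?,scc[8]=5

step 1: low=(low[0]=0,low[1]=?,low[2]=?,low[3]=?,low[4]=?,low[5]=?,low[6]=?,low[7]=?,low[8]=?); scc=(scc[0]=0,scc[1]=?,scc[2]=?,scc[3]=?,scc[4]=?,scc[5]=?,scc[6]=?,scc[7]=?,scc[8]=?)
step 2: low=(low[0]=0,low[1]=1,low[2]=?,low[3]=?,low[4]=?,low[5]=2,low[6]=3,low[7]=?,low[8]=?); scc=(scc[0]=0,scc[1]=?,scc[2]=?,scc[3]=?,scc[4]=?,scc[5]=?,scc[6]=1,scc[7]=?,scc[8]=?)
step 3: low=(low[0]=0,low[1]=1,low[2]=?,low[3]=?,low[4]=?,low[5]=2,low[6]=3,low[7]=?,low[8]=?); scc=(scc[0]=0,scc[1]=?,scc[2]=?,scc[3]=?,scc[4]=?,scc[5]=2,scc[6]=1,scc[7]=?,scc[8]=?)
step 4: low=(low[0]=0,low[1]=1,low[2]=?,low[3]=?,low[4]=?,low[5]=2,low[6]=3,low[7]=?,low[8]=?); scc=(scc[0]=0,scc[1]=3,scc[2]=?,scc[3]=?,scc[4]=?,scc[5]=2,scc[6]=1,scc[7]=?,scc[8]=?)
step 5: low=(low[0]=0,low[1]=1,low[2]=4,low[3]=5,low[4]=?,low[5]=2,low[6]=3,low[7]=?,low[8]=?); scc=(scc[0]=0,scc[1]=3,scc[2]=?,scc[3]=4,scc[4]=?,scc[5]=2,scc[6]=1,scc[7]=?,scc[8]=?)
step 6: low=(low[0]=0,low[1]=1,low[2]=4,low[3]=5,low[4]=?,low[5]=2,low[6]=3,low[7]=4,low[8]=7); scc=(scc[0]=0,scc[1]=3,scc[2]=?,scc[3]=4,scc[4]=?,scc[5]=2,scc[6]=1,scc[7]=?,scc[8]=5)
step 7: low=(low[0]=0,low[1]=1,low[2]=4,low[3]=5,low[4]=?,low[5]=2,low[6]=3,low[7]=4,low[8]=7); scc=(scc[0]=0,scc[1]=3,scc[2]=?,scc[3]=4,scc[4]=?,scc[5]=2,scc[6]=1,scc[7]=?,scc[8]=5)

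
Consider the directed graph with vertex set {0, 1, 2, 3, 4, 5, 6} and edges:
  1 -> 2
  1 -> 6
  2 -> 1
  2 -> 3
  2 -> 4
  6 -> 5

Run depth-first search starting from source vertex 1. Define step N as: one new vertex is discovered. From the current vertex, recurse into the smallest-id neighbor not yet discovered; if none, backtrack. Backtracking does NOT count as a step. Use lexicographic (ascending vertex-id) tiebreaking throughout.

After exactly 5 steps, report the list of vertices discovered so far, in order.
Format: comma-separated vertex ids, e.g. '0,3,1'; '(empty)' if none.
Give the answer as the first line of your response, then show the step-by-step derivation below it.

1,2,3,4,6

step 1: discover 1; path=1; order=1
step 2: discover 2; path=1>2; order=1,2
step 3: discover 3; path=1>2>3; order=1,2,3
step 4: discover 4; path=1>2>4; order=1,2,3,4
step 5: discover 6; path=1>6; order=1,2,3,4,6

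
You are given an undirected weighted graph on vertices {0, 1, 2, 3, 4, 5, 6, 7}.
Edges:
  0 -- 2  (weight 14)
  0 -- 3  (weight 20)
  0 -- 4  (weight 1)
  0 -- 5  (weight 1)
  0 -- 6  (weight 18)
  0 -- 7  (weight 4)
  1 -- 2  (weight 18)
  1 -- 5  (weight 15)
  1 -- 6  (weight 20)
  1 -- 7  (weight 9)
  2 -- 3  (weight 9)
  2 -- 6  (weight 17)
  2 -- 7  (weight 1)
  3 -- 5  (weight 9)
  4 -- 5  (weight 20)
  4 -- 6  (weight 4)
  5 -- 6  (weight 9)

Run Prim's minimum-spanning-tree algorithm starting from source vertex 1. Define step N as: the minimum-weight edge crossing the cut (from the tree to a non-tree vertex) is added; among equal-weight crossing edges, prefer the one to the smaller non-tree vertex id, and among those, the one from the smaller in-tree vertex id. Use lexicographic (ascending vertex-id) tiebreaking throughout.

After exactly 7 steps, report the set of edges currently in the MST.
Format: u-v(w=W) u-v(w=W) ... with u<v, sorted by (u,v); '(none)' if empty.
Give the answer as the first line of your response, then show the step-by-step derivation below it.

0-4(w=1) 0-5(w=1) 0-7(w=4) 1-7(w=9) 2-3(w=9) 2-7(w=1) 4-6(w=4)

step 1: add edge 1-7 (w=9); MST = {1-7(w=9)}
step 2: add edge 2-7 (w=1); MST = {1-7(w=9) 2-7(w=1)}
step 3: add edge 0-7 (w=4); MST = {0-7(w=4) 1-7(w=9) 2-7(w=1)}
step 4: add edge 0-4 (w=1); MST = {0-4(w=1) 0-7(w=4) 1-7(w=9) 2-7(w=1)}
step 5: add edge 0-5 (w=1); MST = {0-4(w=1) 0-5(w=1) 0-7(w=4) 1-7(w=9) 2-7(w=1)}
step 6: add edge 4-6 (w=4); MST = {0-4(w=1) 0-5(w=1) 0-7(w=4) 1-7(w=9) 2-7(w=1) 4-6(w=4)}
step 7: add edge 2-3 (w=9); MST = {0-4(w=1) 0-5(w=1) 0-7(w=4) 1-7(w=9) 2-3(w=9) 2-7(w=1) 4-6(w=4)}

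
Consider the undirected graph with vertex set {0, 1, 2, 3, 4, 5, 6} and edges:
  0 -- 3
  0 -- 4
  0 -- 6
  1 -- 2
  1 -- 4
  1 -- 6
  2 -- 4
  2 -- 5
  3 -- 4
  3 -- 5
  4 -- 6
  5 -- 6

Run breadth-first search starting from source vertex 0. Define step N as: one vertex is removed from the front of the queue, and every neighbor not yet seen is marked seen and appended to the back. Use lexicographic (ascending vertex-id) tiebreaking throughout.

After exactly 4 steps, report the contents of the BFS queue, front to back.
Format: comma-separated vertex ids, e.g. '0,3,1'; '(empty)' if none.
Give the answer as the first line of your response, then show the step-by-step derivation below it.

5,1,2

step 1: dequeue 0; queue=[3,4,6]; order=0
step 2: dequeue 3; queue=[4,6,5]; order=0,3
step 3: dequeue 4; queue=[6,5,1,2]; order=0,3,4
step 4: dequeue 6; queue=[5,1,2]; order=0,3,4,6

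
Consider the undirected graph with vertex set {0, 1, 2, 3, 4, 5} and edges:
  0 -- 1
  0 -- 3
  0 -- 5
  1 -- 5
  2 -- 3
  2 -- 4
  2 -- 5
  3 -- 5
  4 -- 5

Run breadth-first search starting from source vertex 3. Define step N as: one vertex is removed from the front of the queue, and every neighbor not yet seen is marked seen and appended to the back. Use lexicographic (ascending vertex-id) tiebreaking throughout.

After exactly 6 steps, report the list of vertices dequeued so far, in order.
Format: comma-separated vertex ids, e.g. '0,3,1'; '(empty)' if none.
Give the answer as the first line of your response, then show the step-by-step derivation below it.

3,0,2,5,1,4

step 1: dequeue 3; queue=[0,2,5]; order=3
step 2: dequeue 0; queue=[2,5,1]; order=3,0
step 3: dequeue 2; queue=[5,1,4]; order=3,0,2
step 4: dequeue 5; queue=[1,4]; order=3,0,2,5
step 5: dequeue 1; queue=[4]; order=3,0,2,5,1
step 6: dequeue 4; queue=[(empty)]; order=3,0,2,5,1,4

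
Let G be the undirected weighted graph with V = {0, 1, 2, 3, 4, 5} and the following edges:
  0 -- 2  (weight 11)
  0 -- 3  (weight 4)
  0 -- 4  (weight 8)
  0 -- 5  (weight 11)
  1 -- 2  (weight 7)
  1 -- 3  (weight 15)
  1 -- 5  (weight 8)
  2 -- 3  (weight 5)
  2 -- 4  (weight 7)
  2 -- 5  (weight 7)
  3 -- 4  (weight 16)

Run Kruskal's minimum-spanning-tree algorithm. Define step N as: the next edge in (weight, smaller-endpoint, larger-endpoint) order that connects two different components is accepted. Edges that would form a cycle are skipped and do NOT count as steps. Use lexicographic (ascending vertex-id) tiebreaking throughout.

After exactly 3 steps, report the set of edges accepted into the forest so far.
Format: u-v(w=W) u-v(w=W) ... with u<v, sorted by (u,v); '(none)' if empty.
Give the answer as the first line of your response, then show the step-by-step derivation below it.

0-3(w=4) 1-2(w=7) 2-3(w=5)

step 1: add edge 0-3 (w=4); MST = {0-3(w=4)}
step 2: add edge 2-3 (w=5); MST = {0-3(w=4) 2-3(w=5)}
step 3: add edge 1-2 (w=7); MST = {0-3(w=4) 1-2(w=7) 2-3(w=5)}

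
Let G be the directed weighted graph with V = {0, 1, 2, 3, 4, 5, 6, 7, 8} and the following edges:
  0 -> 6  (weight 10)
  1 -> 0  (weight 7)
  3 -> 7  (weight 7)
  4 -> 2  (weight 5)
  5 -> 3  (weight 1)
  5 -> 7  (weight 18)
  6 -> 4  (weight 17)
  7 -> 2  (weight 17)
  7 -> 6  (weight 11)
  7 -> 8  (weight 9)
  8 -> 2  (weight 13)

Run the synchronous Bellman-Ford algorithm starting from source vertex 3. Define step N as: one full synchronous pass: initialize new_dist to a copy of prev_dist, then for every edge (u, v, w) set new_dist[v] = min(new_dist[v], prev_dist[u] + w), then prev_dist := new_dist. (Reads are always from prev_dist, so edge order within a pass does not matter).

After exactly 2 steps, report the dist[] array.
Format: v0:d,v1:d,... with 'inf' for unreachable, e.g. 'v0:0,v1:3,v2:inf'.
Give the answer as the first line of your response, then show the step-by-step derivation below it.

v0:inf,v1:inf,v2:24,v3:0,v4:inf,v5:inf,v6:18,v7:7,v8:16

step 1: dist = v0:inf,v1:inf,v2:inf,v3:0,v4:inf,v5:inf,v6:inf,v7:7,v8:inf
step 2: dist = v0:inf,v1:inf,v2:24,v3:0,v4:inf,v5:inf,v6:18,v7:7,v8:16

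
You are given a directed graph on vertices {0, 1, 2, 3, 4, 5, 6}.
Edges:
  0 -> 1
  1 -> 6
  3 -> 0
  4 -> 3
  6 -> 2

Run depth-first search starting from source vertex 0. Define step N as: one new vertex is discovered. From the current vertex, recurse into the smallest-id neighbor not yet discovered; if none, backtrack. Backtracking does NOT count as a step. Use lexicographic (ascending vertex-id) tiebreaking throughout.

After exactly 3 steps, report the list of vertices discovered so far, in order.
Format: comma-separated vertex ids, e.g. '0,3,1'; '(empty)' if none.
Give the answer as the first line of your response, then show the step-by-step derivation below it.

0,1,6

step 1: discover 0; path=0; order=0
step 2: discover 1; path=0>1; order=0,1
step 3: discover 6; path=0>1>6; order=0,1,6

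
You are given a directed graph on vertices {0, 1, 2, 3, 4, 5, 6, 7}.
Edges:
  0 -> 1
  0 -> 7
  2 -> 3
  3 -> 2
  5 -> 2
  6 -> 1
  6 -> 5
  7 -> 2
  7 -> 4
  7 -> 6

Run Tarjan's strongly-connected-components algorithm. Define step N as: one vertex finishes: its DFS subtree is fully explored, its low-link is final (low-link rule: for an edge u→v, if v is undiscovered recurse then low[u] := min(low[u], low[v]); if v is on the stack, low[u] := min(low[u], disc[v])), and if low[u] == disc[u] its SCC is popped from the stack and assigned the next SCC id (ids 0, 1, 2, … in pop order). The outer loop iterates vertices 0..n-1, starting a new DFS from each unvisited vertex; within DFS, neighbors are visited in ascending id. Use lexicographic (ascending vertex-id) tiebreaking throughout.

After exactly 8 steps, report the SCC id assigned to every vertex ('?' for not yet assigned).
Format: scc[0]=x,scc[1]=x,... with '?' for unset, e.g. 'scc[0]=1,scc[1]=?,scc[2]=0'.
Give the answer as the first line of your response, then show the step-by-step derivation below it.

scc[0]=6,scc[1]=0,scc[2]=1,scc[3]=1,scc[4]=2,scc[5]=3,scc[6]=4,scc[7]=5

step 1: low=(low[0]=0,low[1]=1,low[2]=?,low[3]=?,low[4]=?,low[5]=?,low[6]=?,low[7]=?); scc=(scc[0]=?,scc[1]=0,scc[2]=?,scc[3]=?,scc[4]=?,scc[5]=?,scc[6]=?,scc[7]=?)
step 2: low=(low[0]=0,low[1]=1,low[2]=3,low[3]=3,low[4]=?,low[5]=?,low[6]=?,low[7]=2); scc=(scc[0]=?,scc[1]=0,scc[2]=?,scc[3]=?,scc[4]=?,scc[5]=?,scc[6]=?,scc[7]=?)
step 3: low=(low[0]=0,low[1]=1,low[2]=3,low[3]=3,low[4]=?,low[5]=?,low[6]=?,low[7]=2); scc=(scc[0]=?,scc[1]=0,scc[2]=1,scc[3]=1,scc[4]=?,scc[5]=?,scc[6]=?,scc[7]=?)
step 4: low=(low[0]=0,low[1]=1,low[2]=3,low[3]=3,low[4]=5,low[5]=?,low[6]=?,low[7]=2); scc=(scc[0]=?,scc[1]=0,scc[2]=1,scc[3]=1,scc[4]=2,scc[5]=?,scc[6]=?,scc[7]=?)
step 5: low=(low[0]=0,low[1]=1,low[2]=3,low[3]=3,low[4]=5,low[5]=7,low[6]=6,low[7]=2); scc=(scc[0]=?,scc[1]=0,scc[2]=1,scc[3]=1,scc[4]=2,scc[5]=3,scc[6]=?,scc[7]=?)
step 6: low=(low[0]=0,low[1]=1,low[2]=3,low[3]=3,low[4]=5,low[5]=7,low[6]=6,low[7]=2); scc=(scc[0]=?,scc[1]=0,scc[2]=1,scc[3]=1,scc[4]=2,scc[5]=3,scc[6]=4,scc[7]=?)
step 7: low=(low[0]=0,low[1]=1,low[2]=3,low[3]=3,low[4]=5,low[5]=7,low[6]=6,low[7]=2); scc=(scc[0]=?,scc[1]=0,scc[2]=1,scc[3]=1,scc[4]=2,scc[5]=3,scc[6]=4,scc[7]=5)
step 8: low=(low[0]=0,low[1]=1,low[2]=3,low[3]=3,low[4]=5,low[5]=7,low[6]=6,low[7]=2); scc=(scc[0]=6,scc[1]=0,scc[2]=1,scc[3]=1,scc[4]=2,scc[5]=3,scc[6]=4,scc[7]=5)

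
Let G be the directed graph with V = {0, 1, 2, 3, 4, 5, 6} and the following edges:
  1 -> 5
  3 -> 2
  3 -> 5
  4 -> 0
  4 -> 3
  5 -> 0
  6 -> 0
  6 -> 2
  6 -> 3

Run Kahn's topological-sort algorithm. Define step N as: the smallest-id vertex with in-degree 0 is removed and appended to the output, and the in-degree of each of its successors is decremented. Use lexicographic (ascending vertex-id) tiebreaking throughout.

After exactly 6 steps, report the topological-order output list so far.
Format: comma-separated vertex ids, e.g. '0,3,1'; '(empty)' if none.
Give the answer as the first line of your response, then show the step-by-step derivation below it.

1,4,6,3,2,5

step 1: output 1; order=[1]; indeg=(3,0,2,2,0,1,0)
step 2: output 4; order=[1,4]; indeg=(2,0,2,1,0,1,0)
step 3: output 6; order=[1,4,6]; indeg=(1,0,1,0,0,1,0)
step 4: output 3; order=[1,4,6,3]; indeg=(1,0,0,0,0,0,0)
step 5: output 2; order=[1,4,6,3,2]; indeg=(1,0,0,0,0,0,0)
step 6: output 5; order=[1,4,6,3,2,5]; indeg=(0,0,0,0,0,0,0)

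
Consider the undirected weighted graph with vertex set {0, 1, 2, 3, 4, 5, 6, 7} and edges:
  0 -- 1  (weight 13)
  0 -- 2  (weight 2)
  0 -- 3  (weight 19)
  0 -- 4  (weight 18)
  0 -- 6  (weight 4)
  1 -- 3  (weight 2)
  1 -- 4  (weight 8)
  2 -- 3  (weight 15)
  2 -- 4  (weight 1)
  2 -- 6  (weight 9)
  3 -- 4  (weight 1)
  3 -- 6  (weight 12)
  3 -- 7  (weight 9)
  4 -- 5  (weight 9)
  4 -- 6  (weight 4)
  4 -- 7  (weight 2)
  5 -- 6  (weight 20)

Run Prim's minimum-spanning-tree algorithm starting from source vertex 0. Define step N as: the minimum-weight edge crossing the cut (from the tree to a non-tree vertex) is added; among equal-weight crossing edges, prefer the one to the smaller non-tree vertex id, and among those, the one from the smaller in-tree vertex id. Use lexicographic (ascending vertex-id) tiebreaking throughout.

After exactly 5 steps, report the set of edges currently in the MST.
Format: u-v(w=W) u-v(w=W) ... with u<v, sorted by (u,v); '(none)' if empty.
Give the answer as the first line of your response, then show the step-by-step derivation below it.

0-2(w=2) 1-3(w=2) 2-4(w=1) 3-4(w=1) 4-7(w=2)

step 1: add edge 0-2 (w=2); MST = {0-2(w=2)}
step 2: add edge 2-4 (w=1); MST = {0-2(w=2) 2-4(w=1)}
step 3: add edge 3-4 (w=1); MST = {0-2(w=2) 2-4(w=1) 3-4(w=1)}
step 4: add edge 1-3 (w=2); MST = {0-2(w=2) 1-3(w=2) 2-4(w=1) 3-4(w=1)}
step 5: add edge 4-7 (w=2); MST = {0-2(w=2) 1-3(w=2) 2-4(w=1) 3-4(w=1) 4-7(w=2)}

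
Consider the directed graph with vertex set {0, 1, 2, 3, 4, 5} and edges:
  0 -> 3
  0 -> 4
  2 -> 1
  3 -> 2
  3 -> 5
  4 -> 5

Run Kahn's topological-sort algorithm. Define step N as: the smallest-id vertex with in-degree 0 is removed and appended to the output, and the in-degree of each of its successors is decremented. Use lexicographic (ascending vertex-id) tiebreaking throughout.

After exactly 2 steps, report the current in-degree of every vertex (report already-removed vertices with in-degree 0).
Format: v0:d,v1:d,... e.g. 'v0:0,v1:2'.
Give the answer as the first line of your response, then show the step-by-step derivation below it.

v0:0,v1:1,v2:0,v3:0,v4:0,v5:1

step 1: output 0; order=[0]; indeg=(0,1,1,0,0,2)
step 2: output 3; order=[0,3]; indeg=(0,1,0,0,0,1)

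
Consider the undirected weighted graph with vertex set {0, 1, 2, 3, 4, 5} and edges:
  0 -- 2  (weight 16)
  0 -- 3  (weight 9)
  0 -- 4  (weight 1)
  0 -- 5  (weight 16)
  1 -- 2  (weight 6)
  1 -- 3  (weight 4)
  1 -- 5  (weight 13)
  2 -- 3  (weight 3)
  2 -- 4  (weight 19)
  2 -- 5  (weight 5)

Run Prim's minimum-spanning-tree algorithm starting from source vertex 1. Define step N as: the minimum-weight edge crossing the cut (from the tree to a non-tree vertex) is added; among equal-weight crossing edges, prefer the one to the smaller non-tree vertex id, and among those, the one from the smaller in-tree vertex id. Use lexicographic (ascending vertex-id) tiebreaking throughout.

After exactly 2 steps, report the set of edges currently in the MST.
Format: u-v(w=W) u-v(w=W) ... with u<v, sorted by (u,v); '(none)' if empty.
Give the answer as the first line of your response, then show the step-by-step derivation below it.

1-3(w=4) 2-3(w=3)

step 1: add edge 1-3 (w=4); MST = {1-3(w=4)}
step 2: add edge 2-3 (w=3); MST = {1-3(w=4) 2-3(w=3)}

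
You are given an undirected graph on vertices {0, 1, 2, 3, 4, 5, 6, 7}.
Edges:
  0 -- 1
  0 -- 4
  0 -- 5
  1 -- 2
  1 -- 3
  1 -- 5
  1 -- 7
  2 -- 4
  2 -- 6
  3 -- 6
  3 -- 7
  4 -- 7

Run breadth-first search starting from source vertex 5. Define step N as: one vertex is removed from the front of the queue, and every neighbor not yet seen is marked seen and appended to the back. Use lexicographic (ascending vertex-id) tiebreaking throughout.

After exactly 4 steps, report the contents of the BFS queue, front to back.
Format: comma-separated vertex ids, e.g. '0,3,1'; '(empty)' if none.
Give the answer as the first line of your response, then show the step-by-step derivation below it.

2,3,7

step 1: dequeue 5; queue=[0,1]; order=5
step 2: dequeue 0; queue=[1,4]; order=5,0
step 3: dequeue 1; queue=[4,2,3,7]; order=5,0,1
step 4: dequeue 4; queue=[2,3,7]; order=5,0,1,4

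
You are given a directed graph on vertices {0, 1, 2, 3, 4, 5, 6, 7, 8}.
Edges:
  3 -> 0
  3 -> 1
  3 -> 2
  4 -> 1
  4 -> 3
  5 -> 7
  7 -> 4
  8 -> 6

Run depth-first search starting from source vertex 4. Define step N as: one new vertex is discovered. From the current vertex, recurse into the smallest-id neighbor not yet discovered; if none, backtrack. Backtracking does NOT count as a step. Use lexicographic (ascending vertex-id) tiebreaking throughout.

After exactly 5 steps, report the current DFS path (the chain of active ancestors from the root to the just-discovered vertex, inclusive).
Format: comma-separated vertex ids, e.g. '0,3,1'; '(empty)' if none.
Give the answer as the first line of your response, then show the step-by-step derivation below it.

4,3,2

step 1: discover 4; path=4; order=4
step 2: discover 1; path=4>1; order=4,1
step 3: discover 3; path=4>3; order=4,1,3
step 4: discover 0; path=4>3>0; order=4,1,3,0
step 5: discover 2; path=4>3>2; order=4,1,3,0,2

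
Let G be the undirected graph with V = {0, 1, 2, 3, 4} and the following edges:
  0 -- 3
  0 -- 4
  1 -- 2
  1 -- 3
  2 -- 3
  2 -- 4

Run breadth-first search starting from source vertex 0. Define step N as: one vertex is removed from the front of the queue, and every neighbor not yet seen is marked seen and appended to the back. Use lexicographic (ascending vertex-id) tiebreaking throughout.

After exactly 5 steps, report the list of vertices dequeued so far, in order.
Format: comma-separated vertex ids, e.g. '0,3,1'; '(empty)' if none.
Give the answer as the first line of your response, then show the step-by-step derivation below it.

0,3,4,1,2

step 1: dequeue 0; queue=[3,4]; order=0
step 2: dequeue 3; queue=[4,1,2]; order=0,3
step 3: dequeue 4; queue=[1,2]; order=0,3,4
step 4: dequeue 1; queue=[2]; order=0,3,4,1
step 5: dequeue 2; queue=[(empty)]; order=0,3,4,1,2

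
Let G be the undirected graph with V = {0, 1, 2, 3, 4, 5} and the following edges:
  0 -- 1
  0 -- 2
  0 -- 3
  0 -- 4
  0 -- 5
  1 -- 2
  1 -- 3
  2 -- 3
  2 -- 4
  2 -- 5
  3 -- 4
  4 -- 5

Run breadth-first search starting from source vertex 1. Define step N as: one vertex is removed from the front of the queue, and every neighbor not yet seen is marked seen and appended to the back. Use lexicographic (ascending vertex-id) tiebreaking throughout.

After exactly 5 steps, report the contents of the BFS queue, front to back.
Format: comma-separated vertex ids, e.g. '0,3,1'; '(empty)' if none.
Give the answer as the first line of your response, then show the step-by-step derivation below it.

5

step 1: dequeue 1; queue=[0,2,3]; order=1
step 2: dequeue 0; queue=[2,3,4,5]; order=1,0
step 3: dequeue 2; queue=[3,4,5]; order=1,0,2
step 4: dequeue 3; queue=[4,5]; order=1,0,2,3
step 5: dequeue 4; queue=[5]; order=1,0,2,3,4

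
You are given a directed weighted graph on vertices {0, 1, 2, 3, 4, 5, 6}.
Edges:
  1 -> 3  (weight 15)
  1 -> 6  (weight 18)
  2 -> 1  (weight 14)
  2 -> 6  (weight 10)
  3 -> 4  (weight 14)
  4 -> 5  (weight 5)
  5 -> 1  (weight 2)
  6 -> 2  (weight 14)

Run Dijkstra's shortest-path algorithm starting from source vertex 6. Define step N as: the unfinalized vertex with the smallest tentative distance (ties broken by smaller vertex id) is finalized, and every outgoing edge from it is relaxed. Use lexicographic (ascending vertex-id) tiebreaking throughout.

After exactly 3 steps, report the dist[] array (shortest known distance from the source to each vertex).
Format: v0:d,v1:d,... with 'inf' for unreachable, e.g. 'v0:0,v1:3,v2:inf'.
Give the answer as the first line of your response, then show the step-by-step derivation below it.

v0:inf,v1:28,v2:14,v3:43,v4:inf,v5:inf,v6:0

step 1: dist = v0:inf,v1:inf,v2:14,v3:inf,v4:inf,v5:inf,v6:0
step 2: dist = v0:inf,v1:28,v2:14,v3:inf,v4:inf,v5:inf,v6:0
step 3: dist = v0:inf,v1:28,v2:14,v3:43,v4:inf,v5:inf,v6:0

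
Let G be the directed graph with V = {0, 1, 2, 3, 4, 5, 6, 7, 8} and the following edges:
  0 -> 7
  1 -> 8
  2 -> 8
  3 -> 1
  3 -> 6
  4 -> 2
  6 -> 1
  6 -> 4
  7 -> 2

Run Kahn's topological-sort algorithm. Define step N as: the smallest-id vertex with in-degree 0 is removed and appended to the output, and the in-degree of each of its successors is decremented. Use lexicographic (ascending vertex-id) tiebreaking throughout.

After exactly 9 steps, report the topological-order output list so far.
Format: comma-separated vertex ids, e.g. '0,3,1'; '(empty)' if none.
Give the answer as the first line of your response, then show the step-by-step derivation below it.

0,3,5,6,1,4,7,2,8

step 1: output 0; order=[0]; indeg=(0,2,2,0,1,0,1,0,2)
step 2: output 3; order=[0,3]; indeg=(0,1,2,0,1,0,0,0,2)
step 3: output 5; order=[0,3,5]; indeg=(0,1,2,0,1,0,0,0,2)
step 4: output 6; order=[0,3,5,6]; indeg=(0,0,2,0,0,0,0,0,2)
step 5: output 1; order=[0,3,5,6,1]; indeg=(0,0,2,0,0,0,0,0,1)
step 6: output 4; order=[0,3,5,6,1,4]; indeg=(0,0,1,0,0,0,0,0,1)
step 7: output 7; order=[0,3,5,6,1,4,7]; indeg=(0,0,0,0,0,0,0,0,1)
step 8: output 2; order=[0,3,5,6,1,4,7,2]; indeg=(0,0,0,0,0,0,0,0,0)
step 9: output 8; order=[0,3,5,6,1,4,7,2,8]; indeg=(0,0,0,0,0,0,0,0,0)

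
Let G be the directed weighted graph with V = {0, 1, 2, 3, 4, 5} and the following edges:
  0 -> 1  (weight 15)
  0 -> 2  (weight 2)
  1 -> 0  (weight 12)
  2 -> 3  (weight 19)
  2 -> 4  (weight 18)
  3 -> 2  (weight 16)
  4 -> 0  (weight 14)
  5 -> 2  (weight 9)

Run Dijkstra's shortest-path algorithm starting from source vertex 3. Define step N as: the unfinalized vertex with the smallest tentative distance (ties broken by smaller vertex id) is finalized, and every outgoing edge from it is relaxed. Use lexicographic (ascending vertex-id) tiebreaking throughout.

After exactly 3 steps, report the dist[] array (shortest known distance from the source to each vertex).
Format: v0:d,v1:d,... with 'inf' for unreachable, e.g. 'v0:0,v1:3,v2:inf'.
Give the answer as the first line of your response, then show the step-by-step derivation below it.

v0:48,v1:inf,v2:16,v3:0,v4:34,v5:inf

step 1: dist = v0:inf,v1:inf,v2:16,v3:0,v4:inf,v5:inf
step 2: dist = v0:inf,v1:inf,v2:16,v3:0,v4:34,v5:inf
step 3: dist = v0:48,v1:inf,v2:16,v3:0,v4:34,v5:inf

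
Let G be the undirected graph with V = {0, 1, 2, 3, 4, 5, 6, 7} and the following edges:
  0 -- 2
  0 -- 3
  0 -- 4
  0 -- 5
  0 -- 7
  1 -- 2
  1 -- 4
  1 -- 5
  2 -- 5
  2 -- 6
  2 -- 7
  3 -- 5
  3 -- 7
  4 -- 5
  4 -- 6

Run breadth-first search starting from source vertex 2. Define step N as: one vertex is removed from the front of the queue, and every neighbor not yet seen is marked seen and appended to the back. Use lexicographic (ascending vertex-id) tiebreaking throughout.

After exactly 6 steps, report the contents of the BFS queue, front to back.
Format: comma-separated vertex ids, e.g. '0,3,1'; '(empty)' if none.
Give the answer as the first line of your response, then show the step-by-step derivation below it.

3,4

step 1: dequeue 2; queue=[0,1,5,6,7]; order=2
step 2: dequeue 0; queue=[1,5,6,7,3,4]; order=2,0
step 3: dequeue 1; queue=[5,6,7,3,4]; order=2,0,1
step 4: dequeue 5; queue=[6,7,3,4]; order=2,0,1,5
step 5: dequeue 6; queue=[7,3,4]; order=2,0,1,5,6
step 6: dequeue 7; queue=[3,4]; order=2,0,1,5,6,7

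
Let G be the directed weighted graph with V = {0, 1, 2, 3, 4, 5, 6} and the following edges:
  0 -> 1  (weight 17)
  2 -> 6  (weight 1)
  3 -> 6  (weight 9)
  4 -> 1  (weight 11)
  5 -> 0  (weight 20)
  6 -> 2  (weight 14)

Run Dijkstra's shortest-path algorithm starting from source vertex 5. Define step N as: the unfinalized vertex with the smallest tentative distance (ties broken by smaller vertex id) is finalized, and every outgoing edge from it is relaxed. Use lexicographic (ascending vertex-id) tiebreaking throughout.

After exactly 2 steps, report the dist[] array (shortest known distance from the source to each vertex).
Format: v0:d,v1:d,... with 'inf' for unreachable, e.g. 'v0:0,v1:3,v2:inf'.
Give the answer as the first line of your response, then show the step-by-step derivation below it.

v0:20,v1:37,v2:inf,v3:inf,v4:inf,v5:0,v6:inf

step 1: dist = v0:20,v1:inf,v2:inf,v3:inf,v4:inf,v5:0,v6:inf
step 2: dist = v0:20,v1:37,v2:inf,v3:inf,v4:inf,v5:0,v6:inf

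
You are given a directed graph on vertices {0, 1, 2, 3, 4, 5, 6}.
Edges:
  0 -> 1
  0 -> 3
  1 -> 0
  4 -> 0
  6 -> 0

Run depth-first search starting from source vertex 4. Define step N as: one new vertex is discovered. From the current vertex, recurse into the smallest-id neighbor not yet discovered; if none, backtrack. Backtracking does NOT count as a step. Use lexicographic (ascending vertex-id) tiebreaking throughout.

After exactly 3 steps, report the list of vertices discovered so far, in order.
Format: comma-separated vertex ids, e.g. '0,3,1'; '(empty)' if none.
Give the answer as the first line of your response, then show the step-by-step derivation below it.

4,0,1

step 1: discover 4; path=4; order=4
step 2: discover 0; path=4>0; order=4,0
step 3: discover 1; path=4>0>1; order=4,0,1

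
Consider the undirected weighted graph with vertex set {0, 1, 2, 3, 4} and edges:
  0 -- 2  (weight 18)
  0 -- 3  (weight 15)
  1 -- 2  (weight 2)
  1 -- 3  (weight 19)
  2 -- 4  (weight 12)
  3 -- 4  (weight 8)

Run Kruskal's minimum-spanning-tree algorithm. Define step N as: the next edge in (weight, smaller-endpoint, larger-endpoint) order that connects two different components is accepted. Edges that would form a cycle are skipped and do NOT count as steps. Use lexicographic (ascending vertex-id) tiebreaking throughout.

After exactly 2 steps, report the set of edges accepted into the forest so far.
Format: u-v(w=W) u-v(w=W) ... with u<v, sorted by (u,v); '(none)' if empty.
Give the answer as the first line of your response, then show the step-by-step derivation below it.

1-2(w=2) 3-4(w=8)

step 1: add edge 1-2 (w=2); MST = {1-2(w=2)}
step 2: add edge 3-4 (w=8); MST = {1-2(w=2) 3-4(w=8)}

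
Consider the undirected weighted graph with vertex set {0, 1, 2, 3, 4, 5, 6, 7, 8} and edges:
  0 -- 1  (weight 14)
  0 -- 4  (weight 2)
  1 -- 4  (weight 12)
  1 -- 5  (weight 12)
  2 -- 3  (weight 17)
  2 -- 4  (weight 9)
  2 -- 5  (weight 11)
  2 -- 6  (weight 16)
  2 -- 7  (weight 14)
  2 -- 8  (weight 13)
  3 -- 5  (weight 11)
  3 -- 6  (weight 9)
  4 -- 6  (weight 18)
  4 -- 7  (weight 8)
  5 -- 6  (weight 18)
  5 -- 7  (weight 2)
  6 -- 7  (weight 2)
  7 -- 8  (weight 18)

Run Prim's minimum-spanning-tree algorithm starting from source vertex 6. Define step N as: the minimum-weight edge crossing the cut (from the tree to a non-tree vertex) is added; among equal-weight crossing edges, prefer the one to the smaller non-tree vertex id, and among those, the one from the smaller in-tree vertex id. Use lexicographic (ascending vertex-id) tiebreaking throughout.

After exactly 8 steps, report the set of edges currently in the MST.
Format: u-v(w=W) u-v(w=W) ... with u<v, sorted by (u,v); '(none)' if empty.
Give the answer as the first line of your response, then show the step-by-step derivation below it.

0-4(w=2) 1-4(w=12) 2-4(w=9) 2-8(w=13) 3-6(w=9) 4-7(w=8) 5-7(w=2) 6-7(w=2)

step 1: add edge 6-7 (w=2); MST = {6-7(w=2)}
step 2: add edge 5-7 (w=2); MST = {5-7(w=2) 6-7(w=2)}
step 3: add edge 4-7 (w=8); MST = {4-7(w=8) 5-7(w=2) 6-7(w=2)}
step 4: add edge 0-4 (w=2); MST = {0-4(w=2) 4-7(w=8) 5-7(w=2) 6-7(w=2)}
step 5: add edge 2-4 (w=9); MST = {0-4(w=2) 2-4(w=9) 4-7(w=8) 5-7(w=2) 6-7(w=2)}
step 6: add edge 3-6 (w=9); MST = {0-4(w=2) 2-4(w=9) 3-6(w=9) 4-7(w=8) 5-7(w=2) 6-7(w=2)}
step 7: add edge 1-4 (w=12); MST = {0-4(w=2) 1-4(w=12) 2-4(w=9) 3-6(w=9) 4-7(w=8) 5-7(w=2) 6-7(w=2)}
step 8: add edge 2-8 (w=13); MST = {0-4(w=2) 1-4(w=12) 2-4(w=9) 2-8(w=13) 3-6(w=9) 4-7(w=8) 5-7(w=2) 6-7(w=2)}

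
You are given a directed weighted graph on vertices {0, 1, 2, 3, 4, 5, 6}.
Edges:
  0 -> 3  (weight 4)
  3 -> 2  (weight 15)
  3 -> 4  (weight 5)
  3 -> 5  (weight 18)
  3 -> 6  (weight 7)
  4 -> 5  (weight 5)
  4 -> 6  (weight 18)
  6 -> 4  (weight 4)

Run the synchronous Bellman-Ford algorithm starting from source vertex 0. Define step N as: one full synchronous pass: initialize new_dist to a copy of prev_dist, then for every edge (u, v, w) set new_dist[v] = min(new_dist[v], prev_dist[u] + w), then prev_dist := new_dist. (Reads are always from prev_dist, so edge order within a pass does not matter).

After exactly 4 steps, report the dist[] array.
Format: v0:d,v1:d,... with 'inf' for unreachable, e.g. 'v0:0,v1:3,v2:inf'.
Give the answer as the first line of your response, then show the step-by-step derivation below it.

v0:0,v1:inf,v2:19,v3:4,v4:9,v5:14,v6:11

step 1: dist = v0:0,v1:inf,v2:inf,v3:4,v4:inf,v5:inf,v6:inf
step 2: dist = v0:0,v1:inf,v2:19,v3:4,v4:9,v5:22,v6:11
step 3: dist = v0:0,v1:inf,v2:19,v3:4,v4:9,v5:14,v6:11
step 4: dist = v0:0,v1:inf,v2:19,v3:4,v4:9,v5:14,v6:11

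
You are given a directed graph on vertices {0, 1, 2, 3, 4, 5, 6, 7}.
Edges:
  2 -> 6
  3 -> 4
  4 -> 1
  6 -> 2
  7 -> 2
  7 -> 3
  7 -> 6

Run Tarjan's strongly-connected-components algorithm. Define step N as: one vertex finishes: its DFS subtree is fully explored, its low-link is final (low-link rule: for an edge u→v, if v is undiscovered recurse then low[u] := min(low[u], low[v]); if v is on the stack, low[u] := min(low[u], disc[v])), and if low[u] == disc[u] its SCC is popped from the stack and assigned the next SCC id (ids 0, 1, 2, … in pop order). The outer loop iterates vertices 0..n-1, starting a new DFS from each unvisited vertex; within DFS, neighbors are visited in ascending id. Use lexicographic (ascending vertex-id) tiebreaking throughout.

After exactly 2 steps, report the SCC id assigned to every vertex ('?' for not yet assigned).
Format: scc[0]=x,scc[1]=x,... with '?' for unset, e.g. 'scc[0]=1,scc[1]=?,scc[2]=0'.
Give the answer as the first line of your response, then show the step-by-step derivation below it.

scc[0]=0,scc[1]=1,scc[2]=?,scc[3]=?,scc[4]=?,scc[5]=?,scc[6]=?,scc[7]=?

step 1: low=(low[0]=0,low[1]=?,low[2]=?,low[3]=?,low[4]=?,low[5]=?,low[6]=?,low[7]=?); scc=(scc[0]=0,scc[1]=?,scc[2]=?,scc[3]=?,scc[4]=?,scc[5]=?,scc[6]=?,scc[7]=?)
step 2: low=(low[0]=0,low[1]=1,low[2]=?,low[3]=?,low[4]=?,low[5]=?,low[6]=?,low[7]=?); scc=(scc[0]=0,scc[1]=1,scc[2]=?,scc[3]=?,scc[4]=?,scc[5]=?,scc[6]=?,scc[7]=?)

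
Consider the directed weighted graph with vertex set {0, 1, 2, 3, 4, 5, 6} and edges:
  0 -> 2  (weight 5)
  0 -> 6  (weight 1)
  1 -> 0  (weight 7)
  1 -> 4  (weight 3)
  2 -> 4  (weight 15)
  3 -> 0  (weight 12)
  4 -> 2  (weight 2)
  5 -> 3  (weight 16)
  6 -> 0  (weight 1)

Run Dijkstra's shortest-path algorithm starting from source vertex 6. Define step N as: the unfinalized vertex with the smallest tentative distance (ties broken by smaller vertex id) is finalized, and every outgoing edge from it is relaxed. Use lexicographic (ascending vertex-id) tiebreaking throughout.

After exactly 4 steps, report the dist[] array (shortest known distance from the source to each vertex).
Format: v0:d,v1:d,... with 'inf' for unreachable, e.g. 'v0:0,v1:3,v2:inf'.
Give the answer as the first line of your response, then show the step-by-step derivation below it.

v0:1,v1:inf,v2:6,v3:inf,v4:21,v5:inf,v6:0

step 1: dist = v0:1,v1:inf,v2:inf,v3:inf,v4:inf,v5:inf,v6:0
step 2: dist = v0:1,v1:inf,v2:6,v3:inf,v4:inf,v5:inf,v6:0
step 3: dist = v0:1,v1:inf,v2:6,v3:inf,v4:21,v5:inf,v6:0
step 4: dist = v0:1,v1:inf,v2:6,v3:inf,v4:21,v5:inf,v6:0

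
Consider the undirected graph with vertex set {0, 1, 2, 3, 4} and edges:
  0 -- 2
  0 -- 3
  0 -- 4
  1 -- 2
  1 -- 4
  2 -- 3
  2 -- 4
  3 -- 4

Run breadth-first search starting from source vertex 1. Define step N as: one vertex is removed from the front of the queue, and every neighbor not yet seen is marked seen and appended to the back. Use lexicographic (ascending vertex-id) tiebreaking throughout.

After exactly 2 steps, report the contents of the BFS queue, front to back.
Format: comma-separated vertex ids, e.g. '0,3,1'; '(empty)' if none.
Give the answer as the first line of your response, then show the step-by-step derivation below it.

4,0,3

step 1: dequeue 1; queue=[2,4]; order=1
step 2: dequeue 2; queue=[4,0,3]; order=1,2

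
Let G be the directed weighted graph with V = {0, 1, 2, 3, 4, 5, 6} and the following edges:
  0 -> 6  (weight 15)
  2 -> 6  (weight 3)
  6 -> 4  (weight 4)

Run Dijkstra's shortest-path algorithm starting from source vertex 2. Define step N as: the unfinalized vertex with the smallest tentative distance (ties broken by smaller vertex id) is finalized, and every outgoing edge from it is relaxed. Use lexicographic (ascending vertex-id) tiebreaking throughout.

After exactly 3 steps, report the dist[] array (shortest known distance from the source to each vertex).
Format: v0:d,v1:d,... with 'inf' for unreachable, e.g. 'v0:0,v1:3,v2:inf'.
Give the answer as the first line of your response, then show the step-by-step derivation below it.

v0:inf,v1:inf,v2:0,v3:inf,v4:7,v5:inf,v6:3

step 1: dist = v0:inf,v1:inf,v2:0,v3:inf,v4:inf,v5:inf,v6:3
step 2: dist = v0:inf,v1:inf,v2:0,v3:inf,v4:7,v5:inf,v6:3
step 3: dist = v0:inf,v1:inf,v2:0,v3:inf,v4:7,v5:inf,v6:3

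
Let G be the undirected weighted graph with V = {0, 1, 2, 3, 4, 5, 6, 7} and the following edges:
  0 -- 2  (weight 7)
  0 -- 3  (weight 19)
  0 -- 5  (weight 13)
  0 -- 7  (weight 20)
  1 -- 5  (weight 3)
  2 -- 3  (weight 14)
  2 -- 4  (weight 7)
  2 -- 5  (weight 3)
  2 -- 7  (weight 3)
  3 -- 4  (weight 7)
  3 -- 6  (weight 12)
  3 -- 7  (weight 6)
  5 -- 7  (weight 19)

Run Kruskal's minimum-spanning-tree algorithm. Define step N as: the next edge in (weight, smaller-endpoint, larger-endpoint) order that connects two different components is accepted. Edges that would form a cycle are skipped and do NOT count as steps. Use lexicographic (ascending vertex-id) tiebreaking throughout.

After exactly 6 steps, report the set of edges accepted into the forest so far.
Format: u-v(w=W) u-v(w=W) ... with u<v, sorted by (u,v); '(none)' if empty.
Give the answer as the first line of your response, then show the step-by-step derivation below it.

0-2(w=7) 1-5(w=3) 2-4(w=7) 2-5(w=3) 2-7(w=3) 3-7(w=6)

step 1: add edge 1-5 (w=3); MST = {1-5(w=3)}
step 2: add edge 2-5 (w=3); MST = {1-5(w=3) 2-5(w=3)}
step 3: add edge 2-7 (w=3); MST = {1-5(w=3) 2-5(w=3) 2-7(w=3)}
step 4: add edge 3-7 (w=6); MST = {1-5(w=3) 2-5(w=3) 2-7(w=3) 3-7(w=6)}
step 5: add edge 0-2 (w=7); MST = {0-2(w=7) 1-5(w=3) 2-5(w=3) 2-7(w=3) 3-7(w=6)}
step 6: add edge 2-4 (w=7); MST = {0-2(w=7) 1-5(w=3) 2-4(w=7) 2-5(w=3) 2-7(w=3) 3-7(w=6)}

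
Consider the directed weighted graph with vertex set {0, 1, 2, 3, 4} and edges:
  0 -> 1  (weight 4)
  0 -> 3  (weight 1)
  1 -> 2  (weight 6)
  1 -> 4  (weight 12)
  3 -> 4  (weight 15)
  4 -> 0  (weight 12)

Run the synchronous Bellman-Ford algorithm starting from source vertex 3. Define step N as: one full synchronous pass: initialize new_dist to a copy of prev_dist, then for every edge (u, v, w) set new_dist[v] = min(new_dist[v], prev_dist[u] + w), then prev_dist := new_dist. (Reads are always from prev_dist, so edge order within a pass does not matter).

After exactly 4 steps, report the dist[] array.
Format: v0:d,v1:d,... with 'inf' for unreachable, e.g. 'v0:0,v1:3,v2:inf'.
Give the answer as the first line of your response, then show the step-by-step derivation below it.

v0:27,v1:31,v2:37,v3:0,v4:15

step 1: dist = v0:inf,v1:inf,v2:inf,v3:0,v4:15
step 2: dist = v0:27,v1:inf,v2:inf,v3:0,v4:15
step 3: dist = v0:27,v1:31,v2:inf,v3:0,v4:15
step 4: dist = v0:27,v1:31,v2:37,v3:0,v4:15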